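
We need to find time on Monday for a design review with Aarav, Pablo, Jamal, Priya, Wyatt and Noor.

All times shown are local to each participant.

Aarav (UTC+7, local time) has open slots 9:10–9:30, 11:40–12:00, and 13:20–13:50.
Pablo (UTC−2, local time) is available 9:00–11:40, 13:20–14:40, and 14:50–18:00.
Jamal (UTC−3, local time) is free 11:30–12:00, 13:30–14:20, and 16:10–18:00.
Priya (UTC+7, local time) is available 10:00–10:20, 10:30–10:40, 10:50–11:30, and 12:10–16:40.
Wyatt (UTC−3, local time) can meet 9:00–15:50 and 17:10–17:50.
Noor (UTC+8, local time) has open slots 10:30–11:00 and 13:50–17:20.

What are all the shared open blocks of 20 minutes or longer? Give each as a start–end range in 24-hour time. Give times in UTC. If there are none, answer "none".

none

Aarav → UTC: 02:10–02:30, 04:40–05:00, 06:20–06:50.
Pablo → UTC: 11:00–13:40, 15:20–16:40, 16:50–20:00.
Jamal → UTC: 14:30–15:00, 16:30–17:20, 19:10–21:00.
Priya → UTC: 03:00–03:20, 03:30–03:40, 03:50–04:30, 05:10–09:40.
Wyatt → UTC: 12:00–18:50, 20:10–20:50.
Noor → UTC: 02:30–03:00, 05:50–09:20.
Aarav ∩ Pablo: (none).
Aarav ∩ Pablo ∩ Jamal: (none).
Aarav ∩ Pablo ∩ Jamal ∩ Priya: (none).
Aarav ∩ Pablo ∩ Jamal ∩ Priya ∩ Wyatt: (none).
Aarav ∩ Pablo ∩ Jamal ∩ Priya ∩ Wyatt ∩ Noor: (none).
Windows ≥ 20 min: (none).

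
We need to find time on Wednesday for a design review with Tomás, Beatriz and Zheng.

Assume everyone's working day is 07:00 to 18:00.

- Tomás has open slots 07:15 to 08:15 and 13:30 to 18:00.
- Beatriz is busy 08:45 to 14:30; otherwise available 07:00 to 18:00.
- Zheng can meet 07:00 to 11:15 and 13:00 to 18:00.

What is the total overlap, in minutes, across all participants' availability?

270 minutes

Beatriz free within 07:00–18:00: 07:00–08:45, 14:30–18:00.
Tomás ∩ Beatriz: 07:15–08:15, 14:30–18:00.
Tomás ∩ Beatriz ∩ Zheng: 07:15–08:15, 14:30–18:00.
Total common minutes: 60 + 210 = 270.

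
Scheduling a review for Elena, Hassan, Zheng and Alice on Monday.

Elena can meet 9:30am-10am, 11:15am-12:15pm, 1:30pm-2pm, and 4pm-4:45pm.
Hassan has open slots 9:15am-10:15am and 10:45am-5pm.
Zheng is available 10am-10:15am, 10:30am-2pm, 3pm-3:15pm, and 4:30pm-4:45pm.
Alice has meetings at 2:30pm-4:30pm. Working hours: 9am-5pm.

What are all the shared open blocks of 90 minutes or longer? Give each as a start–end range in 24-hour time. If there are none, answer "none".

none

Alice free within 09:00–17:00: 09:00–14:30, 16:30–17:00.
Elena ∩ Hassan: 09:30–10:00, 11:15–12:15, 13:30–14:00, 16:00–16:45.
Elena ∩ Hassan ∩ Zheng: 11:15–12:15, 13:30–14:00, 16:30–16:45.
Elena ∩ Hassan ∩ Zheng ∩ Alice: 11:15–12:15, 13:30–14:00, 16:30–16:45.
Windows ≥ 90 min: (none).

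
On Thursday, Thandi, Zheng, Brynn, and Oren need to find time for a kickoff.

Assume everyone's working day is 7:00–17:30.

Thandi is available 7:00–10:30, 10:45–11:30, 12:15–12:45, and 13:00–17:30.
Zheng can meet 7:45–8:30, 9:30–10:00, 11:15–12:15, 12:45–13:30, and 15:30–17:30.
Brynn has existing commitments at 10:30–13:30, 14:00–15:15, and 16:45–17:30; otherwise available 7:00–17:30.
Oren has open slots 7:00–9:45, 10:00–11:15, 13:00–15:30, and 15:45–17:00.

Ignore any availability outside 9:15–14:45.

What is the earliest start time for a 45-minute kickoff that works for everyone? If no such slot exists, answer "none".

none

Brynn free within 07:00–17:30: 07:00–10:30, 13:30–14:00, 15:15–16:45.
Thandi ∩ Zheng: 07:45–08:30, 09:30–10:00, 11:15–11:30, 13:00–13:30, 15:30–17:30.
Thandi ∩ Zheng ∩ Brynn: 07:45–08:30, 09:30–10:00, 15:30–16:45.
Thandi ∩ Zheng ∩ Brynn ∩ Oren: 07:45–08:30, 09:30–09:45, 15:45–16:45.
Restricted to 09:15–14:45: 09:30–09:45.
Windows ≥ 45 min: (none).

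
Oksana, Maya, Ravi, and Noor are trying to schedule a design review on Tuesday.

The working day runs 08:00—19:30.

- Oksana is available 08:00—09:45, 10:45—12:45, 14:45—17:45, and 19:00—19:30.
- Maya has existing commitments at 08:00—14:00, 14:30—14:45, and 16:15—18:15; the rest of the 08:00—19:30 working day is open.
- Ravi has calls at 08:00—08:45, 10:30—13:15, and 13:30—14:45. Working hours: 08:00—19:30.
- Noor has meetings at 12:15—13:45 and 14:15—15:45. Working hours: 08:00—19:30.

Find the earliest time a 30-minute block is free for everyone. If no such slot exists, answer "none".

15:45

Maya free within 08:00–19:30: 14:00–14:30, 14:45–16:15, 18:15–19:30.
Ravi free within 08:00–19:30: 08:45–10:30, 13:15–13:30, 14:45–19:30.
Noor free within 08:00–19:30: 08:00–12:15, 13:45–14:15, 15:45–19:30.
Oksana ∩ Maya: 14:45–16:15, 19:00–19:30.
Oksana ∩ Maya ∩ Ravi: 14:45–16:15, 19:00–19:30.
Oksana ∩ Maya ∩ Ravi ∩ Noor: 15:45–16:15, 19:00–19:30.
Windows ≥ 30 min: 15:45–16:15, 19:00–19:30.
Earliest such window starts at 15:45.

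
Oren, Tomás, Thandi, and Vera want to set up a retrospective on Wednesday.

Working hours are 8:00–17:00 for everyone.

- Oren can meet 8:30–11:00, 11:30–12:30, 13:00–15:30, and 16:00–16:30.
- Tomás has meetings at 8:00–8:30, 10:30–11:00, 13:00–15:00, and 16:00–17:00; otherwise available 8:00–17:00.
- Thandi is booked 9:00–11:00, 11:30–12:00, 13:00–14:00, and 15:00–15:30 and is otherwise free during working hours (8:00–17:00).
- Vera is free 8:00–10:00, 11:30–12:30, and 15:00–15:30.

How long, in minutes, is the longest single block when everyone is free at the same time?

30 minutes

Tomás free within 08:00–17:00: 08:30–10:30, 11:00–13:00, 15:00–16:00.
Thandi free within 08:00–17:00: 08:00–09:00, 11:00–11:30, 12:00–13:00, 14:00–15:00, 15:30–17:00.
Oren ∩ Tomás: 08:30–10:30, 11:30–12:30, 15:00–15:30.
Oren ∩ Tomás ∩ Thandi: 08:30–09:00, 12:00–12:30.
Oren ∩ Tomás ∩ Thandi ∩ Vera: 08:30–09:00, 12:00–12:30.
Common window lengths: 30, 30 min; longest is 30.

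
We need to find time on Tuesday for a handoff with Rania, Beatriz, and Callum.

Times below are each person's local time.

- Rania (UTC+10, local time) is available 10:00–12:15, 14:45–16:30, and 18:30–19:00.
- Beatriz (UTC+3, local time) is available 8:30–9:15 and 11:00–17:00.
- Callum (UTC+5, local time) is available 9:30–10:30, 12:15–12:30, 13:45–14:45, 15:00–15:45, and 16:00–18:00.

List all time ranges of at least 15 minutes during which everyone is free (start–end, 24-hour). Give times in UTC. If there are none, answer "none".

08:45–09:00

Rania → UTC: 00:00–02:15, 04:45–06:30, 08:30–09:00.
Beatriz → UTC: 05:30–06:15, 08:00–14:00.
Callum → UTC: 04:30–05:30, 07:15–07:30, 08:45–09:45, 10:00–10:45, 11:00–13:00.
Rania ∩ Beatriz: 05:30–06:15, 08:30–09:00.
Rania ∩ Beatriz ∩ Callum: 08:45–09:00.
Windows ≥ 15 min: 08:45–09:00.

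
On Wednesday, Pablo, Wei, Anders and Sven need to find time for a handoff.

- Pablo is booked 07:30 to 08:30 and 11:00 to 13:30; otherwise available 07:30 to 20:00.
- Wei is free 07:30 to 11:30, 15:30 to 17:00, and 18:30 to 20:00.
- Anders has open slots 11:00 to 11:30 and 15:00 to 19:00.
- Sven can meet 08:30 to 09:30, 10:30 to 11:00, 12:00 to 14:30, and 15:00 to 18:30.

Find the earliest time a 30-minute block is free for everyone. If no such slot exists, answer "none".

Pablo free within 07:30–20:00: 08:30–11:00, 13:30–20:00.
Pablo ∩ Wei: 08:30–11:00, 15:30–17:00, 18:30–20:00.
Pablo ∩ Wei ∩ Anders: 15:30–17:00, 18:30–19:00.
Pablo ∩ Wei ∩ Anders ∩ Sven: 15:30–17:00.
Windows ≥ 30 min: 15:30–17:00.
Earliest such window starts at 15:30.

15:30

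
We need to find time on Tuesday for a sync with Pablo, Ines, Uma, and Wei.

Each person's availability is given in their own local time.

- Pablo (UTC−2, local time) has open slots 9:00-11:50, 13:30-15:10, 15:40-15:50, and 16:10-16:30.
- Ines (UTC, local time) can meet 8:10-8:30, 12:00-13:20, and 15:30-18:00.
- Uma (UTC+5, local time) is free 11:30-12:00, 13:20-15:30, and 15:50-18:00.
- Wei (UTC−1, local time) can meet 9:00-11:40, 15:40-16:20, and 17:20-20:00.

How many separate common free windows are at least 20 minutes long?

Pablo → UTC: 11:00–13:50, 15:30–17:10, 17:40–17:50, 18:10–18:30.
Ines → UTC: 08:10–08:30, 12:00–13:20, 15:30–18:00.
Uma → UTC: 06:30–07:00, 08:20–10:30, 10:50–13:00.
Wei → UTC: 10:00–12:40, 16:40–17:20, 18:20–21:00.
Pablo ∩ Ines: 12:00–13:20, 15:30–17:10, 17:40–17:50.
Pablo ∩ Ines ∩ Uma: 12:00–13:00.
Pablo ∩ Ines ∩ Uma ∩ Wei: 12:00–12:40.
Windows ≥ 20 min: 12:00–12:40.
That's 1 window.

1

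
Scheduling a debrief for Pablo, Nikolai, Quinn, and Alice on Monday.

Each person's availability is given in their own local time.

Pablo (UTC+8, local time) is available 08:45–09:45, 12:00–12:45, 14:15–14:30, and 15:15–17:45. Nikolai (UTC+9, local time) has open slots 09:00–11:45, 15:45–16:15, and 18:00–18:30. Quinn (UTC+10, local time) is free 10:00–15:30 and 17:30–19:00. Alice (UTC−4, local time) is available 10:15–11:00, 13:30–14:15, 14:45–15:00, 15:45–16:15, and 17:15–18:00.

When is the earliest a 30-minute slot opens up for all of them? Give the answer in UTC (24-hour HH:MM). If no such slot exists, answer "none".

none

Pablo → UTC: 00:45–01:45, 04:00–04:45, 06:15–06:30, 07:15–09:45.
Nikolai → UTC: 00:00–02:45, 06:45–07:15, 09:00–09:30.
Quinn → UTC: 00:00–05:30, 07:30–09:00.
Alice → UTC: 14:15–15:00, 17:30–18:15, 18:45–19:00, 19:45–20:15, 21:15–22:00.
Pablo ∩ Nikolai: 00:45–01:45, 09:00–09:30.
Pablo ∩ Nikolai ∩ Quinn: 00:45–01:45.
Pablo ∩ Nikolai ∩ Quinn ∩ Alice: (none).
Windows ≥ 30 min: (none).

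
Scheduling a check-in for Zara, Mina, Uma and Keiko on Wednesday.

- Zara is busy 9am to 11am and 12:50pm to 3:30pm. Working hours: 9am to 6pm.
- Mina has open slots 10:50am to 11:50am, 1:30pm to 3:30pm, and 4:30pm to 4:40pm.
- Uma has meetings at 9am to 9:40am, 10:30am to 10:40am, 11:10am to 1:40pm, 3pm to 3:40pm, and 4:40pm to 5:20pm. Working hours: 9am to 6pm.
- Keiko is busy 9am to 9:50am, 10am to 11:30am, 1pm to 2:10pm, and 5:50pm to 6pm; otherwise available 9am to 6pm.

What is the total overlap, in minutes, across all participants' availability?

10 minutes

Zara free within 09:00–18:00: 11:00–12:50, 15:30–18:00.
Uma free within 09:00–18:00: 09:40–10:30, 10:40–11:10, 13:40–15:00, 15:40–16:40, 17:20–18:00.
Keiko free within 09:00–18:00: 09:50–10:00, 11:30–13:00, 14:10–17:50.
Zara ∩ Mina: 11:00–11:50, 16:30–16:40.
Zara ∩ Mina ∩ Uma: 11:00–11:10, 16:30–16:40.
Zara ∩ Mina ∩ Uma ∩ Keiko: 16:30–16:40.
Total common minutes: 10.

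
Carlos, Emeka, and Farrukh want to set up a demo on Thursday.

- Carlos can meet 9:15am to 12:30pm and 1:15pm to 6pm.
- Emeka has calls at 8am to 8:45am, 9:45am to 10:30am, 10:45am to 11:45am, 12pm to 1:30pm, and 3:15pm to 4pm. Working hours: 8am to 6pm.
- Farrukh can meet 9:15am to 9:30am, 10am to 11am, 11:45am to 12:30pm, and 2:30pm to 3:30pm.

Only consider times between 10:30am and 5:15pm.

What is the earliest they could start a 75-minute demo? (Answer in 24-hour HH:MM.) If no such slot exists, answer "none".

Emeka free within 08:00–18:00: 08:45–09:45, 10:30–10:45, 11:45–12:00, 13:30–15:15, 16:00–18:00.
Carlos ∩ Emeka: 09:15–09:45, 10:30–10:45, 11:45–12:00, 13:30–15:15, 16:00–18:00.
Carlos ∩ Emeka ∩ Farrukh: 09:15–09:30, 10:30–10:45, 11:45–12:00, 14:30–15:15.
Restricted to 10:30–17:15: 10:30–10:45, 11:45–12:00, 14:30–15:15.
Windows ≥ 75 min: (none).

none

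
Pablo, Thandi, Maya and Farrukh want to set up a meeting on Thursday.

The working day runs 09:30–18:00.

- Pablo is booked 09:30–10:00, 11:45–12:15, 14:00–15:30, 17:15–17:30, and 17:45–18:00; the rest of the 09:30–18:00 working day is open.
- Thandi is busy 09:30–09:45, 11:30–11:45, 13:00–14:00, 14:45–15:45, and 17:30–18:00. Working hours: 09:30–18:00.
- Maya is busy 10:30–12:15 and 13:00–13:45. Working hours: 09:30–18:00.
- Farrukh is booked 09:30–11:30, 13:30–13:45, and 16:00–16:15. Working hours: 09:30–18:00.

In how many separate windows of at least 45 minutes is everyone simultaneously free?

Pablo free within 09:30–18:00: 10:00–11:45, 12:15–14:00, 15:30–17:15, 17:30–17:45.
Thandi free within 09:30–18:00: 09:45–11:30, 11:45–13:00, 14:00–14:45, 15:45–17:30.
Maya free within 09:30–18:00: 09:30–10:30, 12:15–13:00, 13:45–18:00.
Farrukh free within 09:30–18:00: 11:30–13:30, 13:45–16:00, 16:15–18:00.
Pablo ∩ Thandi: 10:00–11:30, 12:15–13:00, 15:45–17:15.
Pablo ∩ Thandi ∩ Maya: 10:00–10:30, 12:15–13:00, 15:45–17:15.
Pablo ∩ Thandi ∩ Maya ∩ Farrukh: 12:15–13:00, 15:45–16:00, 16:15–17:15.
Windows ≥ 45 min: 12:15–13:00, 16:15–17:15.
That's 2 windows.

2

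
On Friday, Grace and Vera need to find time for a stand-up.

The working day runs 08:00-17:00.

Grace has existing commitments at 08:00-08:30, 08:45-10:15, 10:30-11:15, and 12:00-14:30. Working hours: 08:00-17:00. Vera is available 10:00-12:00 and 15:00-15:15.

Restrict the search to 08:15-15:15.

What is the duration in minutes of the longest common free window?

45 minutes

Grace free within 08:00–17:00: 08:30–08:45, 10:15–10:30, 11:15–12:00, 14:30–17:00.
Grace ∩ Vera: 10:15–10:30, 11:15–12:00, 15:00–15:15.
Restricted to 08:15–15:15: 10:15–10:30, 11:15–12:00, 15:00–15:15.
Common window lengths: 15, 45, 15 min; longest is 45.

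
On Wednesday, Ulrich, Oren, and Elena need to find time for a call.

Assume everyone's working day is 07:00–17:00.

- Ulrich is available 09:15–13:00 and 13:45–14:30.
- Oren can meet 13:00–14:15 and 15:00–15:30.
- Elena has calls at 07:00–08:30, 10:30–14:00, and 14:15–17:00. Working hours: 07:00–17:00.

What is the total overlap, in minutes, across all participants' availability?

Elena free within 07:00–17:00: 08:30–10:30, 14:00–14:15.
Ulrich ∩ Oren: 13:45–14:15.
Ulrich ∩ Oren ∩ Elena: 14:00–14:15.
Total common minutes: 15.

15 minutes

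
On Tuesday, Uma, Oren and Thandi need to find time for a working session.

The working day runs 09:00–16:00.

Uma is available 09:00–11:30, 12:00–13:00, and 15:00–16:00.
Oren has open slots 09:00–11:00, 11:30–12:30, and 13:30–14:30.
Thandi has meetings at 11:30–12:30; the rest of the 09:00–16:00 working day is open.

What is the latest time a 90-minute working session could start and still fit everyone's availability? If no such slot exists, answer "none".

09:30

Thandi free within 09:00–16:00: 09:00–11:30, 12:30–16:00.
Uma ∩ Oren: 09:00–11:00, 12:00–12:30.
Uma ∩ Oren ∩ Thandi: 09:00–11:00.
Windows ≥ 90 min: 09:00–11:00.
Latest start in the last window 09:00–11:00 is 11:00 − 90 min = 09:30.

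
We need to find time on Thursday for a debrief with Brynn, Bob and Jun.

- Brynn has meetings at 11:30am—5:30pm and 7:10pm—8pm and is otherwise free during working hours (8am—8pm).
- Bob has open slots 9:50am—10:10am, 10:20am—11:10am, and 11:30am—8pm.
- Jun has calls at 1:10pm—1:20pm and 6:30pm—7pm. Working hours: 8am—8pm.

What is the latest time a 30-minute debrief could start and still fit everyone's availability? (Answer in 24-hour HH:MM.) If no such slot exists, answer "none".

Brynn free within 08:00–20:00: 08:00–11:30, 17:30–19:10.
Jun free within 08:00–20:00: 08:00–13:10, 13:20–18:30, 19:00–20:00.
Brynn ∩ Bob: 09:50–10:10, 10:20–11:10, 17:30–19:10.
Brynn ∩ Bob ∩ Jun: 09:50–10:10, 10:20–11:10, 17:30–18:30, 19:00–19:10.
Windows ≥ 30 min: 10:20–11:10, 17:30–18:30.
Latest start in the last window 17:30–18:30 is 18:30 − 30 min = 18:00.

18:00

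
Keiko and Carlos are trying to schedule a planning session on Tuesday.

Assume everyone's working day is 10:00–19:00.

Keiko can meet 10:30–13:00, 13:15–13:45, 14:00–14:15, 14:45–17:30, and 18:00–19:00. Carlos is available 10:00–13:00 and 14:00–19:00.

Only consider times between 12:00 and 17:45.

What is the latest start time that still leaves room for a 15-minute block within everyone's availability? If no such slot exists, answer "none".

Keiko ∩ Carlos: 10:30–13:00, 14:00–14:15, 14:45–17:30, 18:00–19:00.
Restricted to 12:00–17:45: 12:00–13:00, 14:00–14:15, 14:45–17:30.
Windows ≥ 15 min: 12:00–13:00, 14:00–14:15, 14:45–17:30.
Latest start in the last window 14:45–17:30 is 17:30 − 15 min = 17:15.

17:15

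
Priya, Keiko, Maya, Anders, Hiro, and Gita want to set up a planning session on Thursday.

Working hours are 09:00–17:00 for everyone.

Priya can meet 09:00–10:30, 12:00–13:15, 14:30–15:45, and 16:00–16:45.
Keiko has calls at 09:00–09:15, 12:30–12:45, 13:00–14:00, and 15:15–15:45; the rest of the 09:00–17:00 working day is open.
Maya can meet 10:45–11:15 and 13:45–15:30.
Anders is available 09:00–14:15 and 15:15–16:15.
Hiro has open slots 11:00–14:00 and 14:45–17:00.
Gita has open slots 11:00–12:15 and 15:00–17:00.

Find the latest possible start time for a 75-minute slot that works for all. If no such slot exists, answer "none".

Keiko free within 09:00–17:00: 09:15–12:30, 12:45–13:00, 14:00–15:15, 15:45–17:00.
Priya ∩ Keiko: 09:15–10:30, 12:00–12:30, 12:45–13:00, 14:30–15:15, 16:00–16:45.
Priya ∩ Keiko ∩ Maya: 14:30–15:15.
Priya ∩ Keiko ∩ Maya ∩ Anders: (none).
Priya ∩ Keiko ∩ Maya ∩ Anders ∩ Hiro: (none).
Priya ∩ Keiko ∩ Maya ∩ Anders ∩ Hiro ∩ Gita: (none).
Windows ≥ 75 min: (none).

none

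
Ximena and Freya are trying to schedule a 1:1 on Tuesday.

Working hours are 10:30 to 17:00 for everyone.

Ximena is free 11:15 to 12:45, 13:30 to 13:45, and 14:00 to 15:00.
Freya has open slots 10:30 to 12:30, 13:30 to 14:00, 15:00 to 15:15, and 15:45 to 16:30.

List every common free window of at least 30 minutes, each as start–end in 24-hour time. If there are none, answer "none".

Ximena ∩ Freya: 11:15–12:30, 13:30–13:45.
Windows ≥ 30 min: 11:15–12:30.

11:15–12:30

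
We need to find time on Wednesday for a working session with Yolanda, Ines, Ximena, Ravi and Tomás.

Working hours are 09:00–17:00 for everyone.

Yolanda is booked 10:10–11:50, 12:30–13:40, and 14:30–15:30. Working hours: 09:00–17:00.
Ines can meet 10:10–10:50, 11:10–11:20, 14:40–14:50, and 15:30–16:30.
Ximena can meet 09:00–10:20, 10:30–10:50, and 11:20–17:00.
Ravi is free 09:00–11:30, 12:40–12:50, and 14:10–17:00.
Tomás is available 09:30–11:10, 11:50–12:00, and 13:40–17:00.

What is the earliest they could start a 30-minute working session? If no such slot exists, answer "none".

Yolanda free within 09:00–17:00: 09:00–10:10, 11:50–12:30, 13:40–14:30, 15:30–17:00.
Yolanda ∩ Ines: 15:30–16:30.
Yolanda ∩ Ines ∩ Ximena: 15:30–16:30.
Yolanda ∩ Ines ∩ Ximena ∩ Ravi: 15:30–16:30.
Yolanda ∩ Ines ∩ Ximena ∩ Ravi ∩ Tomás: 15:30–16:30.
Windows ≥ 30 min: 15:30–16:30.
Earliest such window starts at 15:30.

15:30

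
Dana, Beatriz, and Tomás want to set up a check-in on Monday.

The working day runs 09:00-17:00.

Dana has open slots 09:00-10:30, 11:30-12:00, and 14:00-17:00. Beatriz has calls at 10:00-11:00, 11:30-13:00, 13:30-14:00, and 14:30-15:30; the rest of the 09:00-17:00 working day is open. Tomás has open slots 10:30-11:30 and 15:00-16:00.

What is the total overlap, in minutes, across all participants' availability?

Beatriz free within 09:00–17:00: 09:00–10:00, 11:00–11:30, 13:00–13:30, 14:00–14:30, 15:30–17:00.
Dana ∩ Beatriz: 09:00–10:00, 14:00–14:30, 15:30–17:00.
Dana ∩ Beatriz ∩ Tomás: 15:30–16:00.
Total common minutes: 30.

30 minutes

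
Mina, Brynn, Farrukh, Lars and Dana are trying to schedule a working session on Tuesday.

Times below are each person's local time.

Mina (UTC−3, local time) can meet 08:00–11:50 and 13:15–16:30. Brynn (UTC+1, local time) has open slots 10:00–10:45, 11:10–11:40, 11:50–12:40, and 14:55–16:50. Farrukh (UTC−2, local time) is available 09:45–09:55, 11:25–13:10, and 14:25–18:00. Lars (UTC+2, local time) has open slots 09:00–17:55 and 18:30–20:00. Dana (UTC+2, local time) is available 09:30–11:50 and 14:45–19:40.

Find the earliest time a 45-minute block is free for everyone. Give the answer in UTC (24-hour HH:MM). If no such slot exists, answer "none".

13:55

Mina → UTC: 11:00–14:50, 16:15–19:30.
Brynn → UTC: 09:00–09:45, 10:10–10:40, 10:50–11:40, 13:55–15:50.
Farrukh → UTC: 11:45–11:55, 13:25–15:10, 16:25–20:00.
Lars → UTC: 07:00–15:55, 16:30–18:00.
Dana → UTC: 07:30–09:50, 12:45–17:40.
Mina ∩ Brynn: 11:00–11:40, 13:55–14:50.
Mina ∩ Brynn ∩ Farrukh: 13:55–14:50.
Mina ∩ Brynn ∩ Farrukh ∩ Lars: 13:55–14:50.
Mina ∩ Brynn ∩ Farrukh ∩ Lars ∩ Dana: 13:55–14:50.
Windows ≥ 45 min: 13:55–14:50.
Earliest such window starts at 13:55.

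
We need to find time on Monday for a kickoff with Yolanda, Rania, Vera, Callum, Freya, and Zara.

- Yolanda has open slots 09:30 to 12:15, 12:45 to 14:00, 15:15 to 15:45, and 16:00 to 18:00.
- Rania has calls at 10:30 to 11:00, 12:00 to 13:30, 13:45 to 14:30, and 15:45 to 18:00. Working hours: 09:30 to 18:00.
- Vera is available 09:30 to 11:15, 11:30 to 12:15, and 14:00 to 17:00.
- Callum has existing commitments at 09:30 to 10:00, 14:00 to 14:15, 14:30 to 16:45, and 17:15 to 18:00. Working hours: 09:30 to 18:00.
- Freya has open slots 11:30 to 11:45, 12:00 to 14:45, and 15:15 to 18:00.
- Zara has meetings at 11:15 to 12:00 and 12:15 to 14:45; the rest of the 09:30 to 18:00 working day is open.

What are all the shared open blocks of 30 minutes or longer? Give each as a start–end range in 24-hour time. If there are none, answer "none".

none

Rania free within 09:30–18:00: 09:30–10:30, 11:00–12:00, 13:30–13:45, 14:30–15:45.
Callum free within 09:30–18:00: 10:00–14:00, 14:15–14:30, 16:45–17:15.
Zara free within 09:30–18:00: 09:30–11:15, 12:00–12:15, 14:45–18:00.
Yolanda ∩ Rania: 09:30–10:30, 11:00–12:00, 13:30–13:45, 15:15–15:45.
Yolanda ∩ Rania ∩ Vera: 09:30–10:30, 11:00–11:15, 11:30–12:00, 15:15–15:45.
Yolanda ∩ Rania ∩ Vera ∩ Callum: 10:00–10:30, 11:00–11:15, 11:30–12:00.
Yolanda ∩ Rania ∩ Vera ∩ Callum ∩ Freya: 11:30–11:45.
Yolanda ∩ Rania ∩ Vera ∩ Callum ∩ Freya ∩ Zara: (none).
Windows ≥ 30 min: (none).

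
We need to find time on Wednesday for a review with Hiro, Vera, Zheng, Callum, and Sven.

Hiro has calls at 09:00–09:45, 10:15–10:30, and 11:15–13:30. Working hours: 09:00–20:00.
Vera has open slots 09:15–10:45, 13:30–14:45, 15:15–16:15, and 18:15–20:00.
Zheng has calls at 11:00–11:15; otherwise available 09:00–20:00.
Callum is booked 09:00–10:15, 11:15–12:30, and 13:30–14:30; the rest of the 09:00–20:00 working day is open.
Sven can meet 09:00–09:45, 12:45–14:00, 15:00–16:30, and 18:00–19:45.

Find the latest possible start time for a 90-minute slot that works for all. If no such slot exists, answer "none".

18:15

Hiro free within 09:00–20:00: 09:45–10:15, 10:30–11:15, 13:30–20:00.
Zheng free within 09:00–20:00: 09:00–11:00, 11:15–20:00.
Callum free within 09:00–20:00: 10:15–11:15, 12:30–13:30, 14:30–20:00.
Hiro ∩ Vera: 09:45–10:15, 10:30–10:45, 13:30–14:45, 15:15–16:15, 18:15–20:00.
Hiro ∩ Vera ∩ Zheng: 09:45–10:15, 10:30–10:45, 13:30–14:45, 15:15–16:15, 18:15–20:00.
Hiro ∩ Vera ∩ Zheng ∩ Callum: 10:30–10:45, 14:30–14:45, 15:15–16:15, 18:15–20:00.
Hiro ∩ Vera ∩ Zheng ∩ Callum ∩ Sven: 15:15–16:15, 18:15–19:45.
Windows ≥ 90 min: 18:15–19:45.
Latest start in the last window 18:15–19:45 is 19:45 − 90 min = 18:15.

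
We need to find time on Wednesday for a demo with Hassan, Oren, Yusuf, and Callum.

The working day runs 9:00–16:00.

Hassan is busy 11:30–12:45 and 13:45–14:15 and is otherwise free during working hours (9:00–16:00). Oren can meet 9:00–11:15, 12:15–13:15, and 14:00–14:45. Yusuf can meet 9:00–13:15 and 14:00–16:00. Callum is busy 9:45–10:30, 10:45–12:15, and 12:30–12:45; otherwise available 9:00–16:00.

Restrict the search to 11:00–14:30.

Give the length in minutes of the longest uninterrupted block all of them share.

30 minutes

Hassan free within 09:00–16:00: 09:00–11:30, 12:45–13:45, 14:15–16:00.
Callum free within 09:00–16:00: 09:00–09:45, 10:30–10:45, 12:15–12:30, 12:45–16:00.
Hassan ∩ Oren: 09:00–11:15, 12:45–13:15, 14:15–14:45.
Hassan ∩ Oren ∩ Yusuf: 09:00–11:15, 12:45–13:15, 14:15–14:45.
Hassan ∩ Oren ∩ Yusuf ∩ Callum: 09:00–09:45, 10:30–10:45, 12:45–13:15, 14:15–14:45.
Restricted to 11:00–14:30: 12:45–13:15, 14:15–14:30.
Common window lengths: 30, 15 min; longest is 30.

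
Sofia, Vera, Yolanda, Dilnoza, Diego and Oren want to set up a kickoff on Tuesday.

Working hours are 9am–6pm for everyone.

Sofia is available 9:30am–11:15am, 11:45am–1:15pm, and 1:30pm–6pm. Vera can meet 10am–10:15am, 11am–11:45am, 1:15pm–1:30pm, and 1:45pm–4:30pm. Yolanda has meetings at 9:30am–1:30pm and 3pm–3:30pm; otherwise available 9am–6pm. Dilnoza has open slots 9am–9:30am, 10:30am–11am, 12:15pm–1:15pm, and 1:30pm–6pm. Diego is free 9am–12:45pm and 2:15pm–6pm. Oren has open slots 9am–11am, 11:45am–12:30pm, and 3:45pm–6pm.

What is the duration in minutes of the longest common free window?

Yolanda free within 09:00–18:00: 09:00–09:30, 13:30–15:00, 15:30–18:00.
Sofia ∩ Vera: 10:00–10:15, 11:00–11:15, 13:45–16:30.
Sofia ∩ Vera ∩ Yolanda: 13:45–15:00, 15:30–16:30.
Sofia ∩ Vera ∩ Yolanda ∩ Dilnoza: 13:45–15:00, 15:30–16:30.
Sofia ∩ Vera ∩ Yolanda ∩ Dilnoza ∩ Diego: 14:15–15:00, 15:30–16:30.
Sofia ∩ Vera ∩ Yolanda ∩ Dilnoza ∩ Diego ∩ Oren: 15:45–16:30.
Single common window of 45 minutes.

45 minutes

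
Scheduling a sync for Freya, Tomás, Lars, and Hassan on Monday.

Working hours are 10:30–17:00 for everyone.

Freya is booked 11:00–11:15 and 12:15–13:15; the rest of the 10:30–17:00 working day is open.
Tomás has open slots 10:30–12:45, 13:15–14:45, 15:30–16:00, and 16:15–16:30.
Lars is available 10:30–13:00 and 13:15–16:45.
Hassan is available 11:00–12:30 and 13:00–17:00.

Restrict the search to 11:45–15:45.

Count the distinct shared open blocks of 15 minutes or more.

Freya free within 10:30–17:00: 10:30–11:00, 11:15–12:15, 13:15–17:00.
Freya ∩ Tomás: 10:30–11:00, 11:15–12:15, 13:15–14:45, 15:30–16:00, 16:15–16:30.
Freya ∩ Tomás ∩ Lars: 10:30–11:00, 11:15–12:15, 13:15–14:45, 15:30–16:00, 16:15–16:30.
Freya ∩ Tomás ∩ Lars ∩ Hassan: 11:15–12:15, 13:15–14:45, 15:30–16:00, 16:15–16:30.
Restricted to 11:45–15:45: 11:45–12:15, 13:15–14:45, 15:30–15:45.
Windows ≥ 15 min: 11:45–12:15, 13:15–14:45, 15:30–15:45.
That's 3 windows.

3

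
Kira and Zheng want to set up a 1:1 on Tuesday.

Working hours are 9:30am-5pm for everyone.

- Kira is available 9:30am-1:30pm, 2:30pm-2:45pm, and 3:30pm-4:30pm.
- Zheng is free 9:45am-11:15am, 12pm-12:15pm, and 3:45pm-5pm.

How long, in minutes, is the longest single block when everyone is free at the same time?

Kira ∩ Zheng: 09:45–11:15, 12:00–12:15, 15:45–16:30.
Common window lengths: 90, 15, 45 min; longest is 90.

90 minutes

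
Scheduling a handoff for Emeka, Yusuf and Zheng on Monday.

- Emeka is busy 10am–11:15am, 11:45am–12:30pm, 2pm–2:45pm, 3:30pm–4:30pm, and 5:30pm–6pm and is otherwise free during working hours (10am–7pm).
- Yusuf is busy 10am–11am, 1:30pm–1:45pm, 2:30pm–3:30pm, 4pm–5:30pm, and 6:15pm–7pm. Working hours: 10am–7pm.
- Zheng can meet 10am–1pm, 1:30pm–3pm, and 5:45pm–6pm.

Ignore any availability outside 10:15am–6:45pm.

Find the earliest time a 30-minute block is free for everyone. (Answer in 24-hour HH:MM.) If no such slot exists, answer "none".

Emeka free within 10:00–19:00: 11:15–11:45, 12:30–14:00, 14:45–15:30, 16:30–17:30, 18:00–19:00.
Yusuf free within 10:00–19:00: 11:00–13:30, 13:45–14:30, 15:30–16:00, 17:30–18:15.
Emeka ∩ Yusuf: 11:15–11:45, 12:30–13:30, 13:45–14:00, 18:00–18:15.
Emeka ∩ Yusuf ∩ Zheng: 11:15–11:45, 12:30–13:00, 13:45–14:00.
Restricted to 10:15–18:45: 11:15–11:45, 12:30–13:00, 13:45–14:00.
Windows ≥ 30 min: 11:15–11:45, 12:30–13:00.
Earliest such window starts at 11:15.

11:15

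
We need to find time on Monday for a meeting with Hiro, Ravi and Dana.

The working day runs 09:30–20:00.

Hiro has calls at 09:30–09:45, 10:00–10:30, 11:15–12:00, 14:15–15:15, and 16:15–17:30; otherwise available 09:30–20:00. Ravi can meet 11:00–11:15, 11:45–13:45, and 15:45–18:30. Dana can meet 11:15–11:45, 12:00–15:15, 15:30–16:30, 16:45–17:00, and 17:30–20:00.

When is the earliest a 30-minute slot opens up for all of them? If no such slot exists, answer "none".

12:00

Hiro free within 09:30–20:00: 09:45–10:00, 10:30–11:15, 12:00–14:15, 15:15–16:15, 17:30–20:00.
Hiro ∩ Ravi: 11:00–11:15, 12:00–13:45, 15:45–16:15, 17:30–18:30.
Hiro ∩ Ravi ∩ Dana: 12:00–13:45, 15:45–16:15, 17:30–18:30.
Windows ≥ 30 min: 12:00–13:45, 15:45–16:15, 17:30–18:30.
Earliest such window starts at 12:00.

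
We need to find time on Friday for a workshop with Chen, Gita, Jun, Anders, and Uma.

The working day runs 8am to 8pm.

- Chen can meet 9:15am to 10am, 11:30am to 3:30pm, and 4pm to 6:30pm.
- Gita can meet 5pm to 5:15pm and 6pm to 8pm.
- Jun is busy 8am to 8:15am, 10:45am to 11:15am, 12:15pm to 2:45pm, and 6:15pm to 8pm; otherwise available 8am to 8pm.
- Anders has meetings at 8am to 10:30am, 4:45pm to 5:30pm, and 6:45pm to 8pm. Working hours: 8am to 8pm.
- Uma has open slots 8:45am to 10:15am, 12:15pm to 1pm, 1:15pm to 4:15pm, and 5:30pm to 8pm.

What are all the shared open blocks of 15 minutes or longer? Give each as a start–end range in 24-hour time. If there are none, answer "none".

18:00–18:15

Jun free within 08:00–20:00: 08:15–10:45, 11:15–12:15, 14:45–18:15.
Anders free within 08:00–20:00: 10:30–16:45, 17:30–18:45.
Chen ∩ Gita: 17:00–17:15, 18:00–18:30.
Chen ∩ Gita ∩ Jun: 17:00–17:15, 18:00–18:15.
Chen ∩ Gita ∩ Jun ∩ Anders: 18:00–18:15.
Chen ∩ Gita ∩ Jun ∩ Anders ∩ Uma: 18:00–18:15.
Windows ≥ 15 min: 18:00–18:15.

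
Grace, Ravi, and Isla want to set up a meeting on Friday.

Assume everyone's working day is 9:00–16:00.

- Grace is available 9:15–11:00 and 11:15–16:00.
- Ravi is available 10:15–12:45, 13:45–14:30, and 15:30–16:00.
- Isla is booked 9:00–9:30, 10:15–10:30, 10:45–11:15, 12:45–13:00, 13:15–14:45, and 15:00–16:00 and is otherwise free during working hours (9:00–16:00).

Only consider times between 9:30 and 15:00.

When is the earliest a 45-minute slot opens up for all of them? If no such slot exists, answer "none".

11:15

Isla free within 09:00–16:00: 09:30–10:15, 10:30–10:45, 11:15–12:45, 13:00–13:15, 14:45–15:00.
Grace ∩ Ravi: 10:15–11:00, 11:15–12:45, 13:45–14:30, 15:30–16:00.
Grace ∩ Ravi ∩ Isla: 10:30–10:45, 11:15–12:45.
Restricted to 09:30–15:00: 10:30–10:45, 11:15–12:45.
Windows ≥ 45 min: 11:15–12:45.
Earliest such window starts at 11:15.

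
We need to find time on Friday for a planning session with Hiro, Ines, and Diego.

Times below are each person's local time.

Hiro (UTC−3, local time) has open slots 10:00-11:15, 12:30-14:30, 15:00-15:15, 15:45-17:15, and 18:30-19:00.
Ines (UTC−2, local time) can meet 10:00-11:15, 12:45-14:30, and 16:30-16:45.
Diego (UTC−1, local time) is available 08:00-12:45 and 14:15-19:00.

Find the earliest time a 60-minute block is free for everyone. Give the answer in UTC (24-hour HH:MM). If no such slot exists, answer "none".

Hiro → UTC: 13:00–14:15, 15:30–17:30, 18:00–18:15, 18:45–20:15, 21:30–22:00.
Ines → UTC: 12:00–13:15, 14:45–16:30, 18:30–18:45.
Diego → UTC: 09:00–13:45, 15:15–20:00.
Hiro ∩ Ines: 13:00–13:15, 15:30–16:30.
Hiro ∩ Ines ∩ Diego: 13:00–13:15, 15:30–16:30.
Windows ≥ 60 min: 15:30–16:30.
Earliest such window starts at 15:30.

15:30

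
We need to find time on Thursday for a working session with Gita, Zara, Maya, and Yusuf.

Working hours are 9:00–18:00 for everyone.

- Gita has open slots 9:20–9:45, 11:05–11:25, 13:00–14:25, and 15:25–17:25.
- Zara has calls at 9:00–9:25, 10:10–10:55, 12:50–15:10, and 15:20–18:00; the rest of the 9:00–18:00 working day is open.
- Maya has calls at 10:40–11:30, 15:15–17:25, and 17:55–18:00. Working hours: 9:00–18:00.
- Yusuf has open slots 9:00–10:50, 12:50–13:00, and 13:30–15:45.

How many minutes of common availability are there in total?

Zara free within 09:00–18:00: 09:25–10:10, 10:55–12:50, 15:10–15:20.
Maya free within 09:00–18:00: 09:00–10:40, 11:30–15:15, 17:25–17:55.
Gita ∩ Zara: 09:25–09:45, 11:05–11:25.
Gita ∩ Zara ∩ Maya: 09:25–09:45.
Gita ∩ Zara ∩ Maya ∩ Yusuf: 09:25–09:45.
Total common minutes: 20.

20 minutes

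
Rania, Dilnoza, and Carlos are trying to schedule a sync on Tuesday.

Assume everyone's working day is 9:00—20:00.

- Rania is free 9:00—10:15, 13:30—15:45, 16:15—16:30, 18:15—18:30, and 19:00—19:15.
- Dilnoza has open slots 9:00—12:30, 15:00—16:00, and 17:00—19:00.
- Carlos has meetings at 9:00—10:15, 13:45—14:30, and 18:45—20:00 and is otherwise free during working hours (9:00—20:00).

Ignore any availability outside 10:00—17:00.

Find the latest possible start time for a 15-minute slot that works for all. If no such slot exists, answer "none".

Carlos free within 09:00–20:00: 10:15–13:45, 14:30–18:45.
Rania ∩ Dilnoza: 09:00–10:15, 15:00–15:45, 18:15–18:30.
Rania ∩ Dilnoza ∩ Carlos: 15:00–15:45, 18:15–18:30.
Restricted to 10:00–17:00: 15:00–15:45.
Windows ≥ 15 min: 15:00–15:45.
Latest start in the last window 15:00–15:45 is 15:45 − 15 min = 15:30.

15:30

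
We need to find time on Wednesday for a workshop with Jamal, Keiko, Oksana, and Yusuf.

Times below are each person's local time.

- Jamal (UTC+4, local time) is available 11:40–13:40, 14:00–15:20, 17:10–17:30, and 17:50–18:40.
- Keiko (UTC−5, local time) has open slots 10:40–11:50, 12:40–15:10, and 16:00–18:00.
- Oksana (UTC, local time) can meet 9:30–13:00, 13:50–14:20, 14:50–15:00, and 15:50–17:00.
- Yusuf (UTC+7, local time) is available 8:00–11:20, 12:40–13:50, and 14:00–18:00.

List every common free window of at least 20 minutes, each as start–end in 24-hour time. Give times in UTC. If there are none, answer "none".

Jamal → UTC: 07:40–09:40, 10:00–11:20, 13:10–13:30, 13:50–14:40.
Keiko → UTC: 15:40–16:50, 17:40–20:10, 21:00–23:00.
Oksana → UTC: 09:30–13:00, 13:50–14:20, 14:50–15:00, 15:50–17:00.
Yusuf → UTC: 01:00–04:20, 05:40–06:50, 07:00–11:00.
Jamal ∩ Keiko: (none).
Jamal ∩ Keiko ∩ Oksana: (none).
Jamal ∩ Keiko ∩ Oksana ∩ Yusuf: (none).
Windows ≥ 20 min: (none).

none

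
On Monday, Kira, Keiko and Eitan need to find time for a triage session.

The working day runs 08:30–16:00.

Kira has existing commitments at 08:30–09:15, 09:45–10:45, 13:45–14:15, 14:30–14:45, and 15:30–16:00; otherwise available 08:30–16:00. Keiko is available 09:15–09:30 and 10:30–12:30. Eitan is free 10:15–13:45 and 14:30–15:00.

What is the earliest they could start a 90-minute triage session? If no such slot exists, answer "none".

Kira free within 08:30–16:00: 09:15–09:45, 10:45–13:45, 14:15–14:30, 14:45–15:30.
Kira ∩ Keiko: 09:15–09:30, 10:45–12:30.
Kira ∩ Keiko ∩ Eitan: 10:45–12:30.
Windows ≥ 90 min: 10:45–12:30.
Earliest such window starts at 10:45.

10:45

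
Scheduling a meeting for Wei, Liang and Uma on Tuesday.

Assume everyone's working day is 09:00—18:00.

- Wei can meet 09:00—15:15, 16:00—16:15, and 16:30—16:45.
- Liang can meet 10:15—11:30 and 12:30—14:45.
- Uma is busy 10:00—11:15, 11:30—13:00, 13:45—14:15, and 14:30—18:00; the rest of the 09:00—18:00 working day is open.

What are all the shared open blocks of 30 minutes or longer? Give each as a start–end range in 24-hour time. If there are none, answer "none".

Uma free within 09:00–18:00: 09:00–10:00, 11:15–11:30, 13:00–13:45, 14:15–14:30.
Wei ∩ Liang: 10:15–11:30, 12:30–14:45.
Wei ∩ Liang ∩ Uma: 11:15–11:30, 13:00–13:45, 14:15–14:30.
Windows ≥ 30 min: 13:00–13:45.

13:00–13:45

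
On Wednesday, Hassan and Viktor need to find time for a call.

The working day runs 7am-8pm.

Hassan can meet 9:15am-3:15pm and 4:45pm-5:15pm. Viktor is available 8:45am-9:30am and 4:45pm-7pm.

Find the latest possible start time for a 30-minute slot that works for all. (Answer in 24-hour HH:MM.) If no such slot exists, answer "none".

16:45

Hassan ∩ Viktor: 09:15–09:30, 16:45–17:15.
Windows ≥ 30 min: 16:45–17:15.
Latest start in the last window 16:45–17:15 is 17:15 − 30 min = 16:45.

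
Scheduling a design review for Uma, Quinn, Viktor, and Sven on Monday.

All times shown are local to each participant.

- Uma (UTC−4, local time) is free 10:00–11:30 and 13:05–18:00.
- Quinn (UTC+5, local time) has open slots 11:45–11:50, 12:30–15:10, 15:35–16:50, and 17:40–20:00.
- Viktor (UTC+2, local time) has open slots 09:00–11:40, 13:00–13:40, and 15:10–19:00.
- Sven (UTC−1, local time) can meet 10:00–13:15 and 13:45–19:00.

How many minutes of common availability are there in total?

30 minutes

Uma → UTC: 14:00–15:30, 17:05–22:00.
Quinn → UTC: 06:45–06:50, 07:30–10:10, 10:35–11:50, 12:40–15:00.
Viktor → UTC: 07:00–09:40, 11:00–11:40, 13:10–17:00.
Sven → UTC: 11:00–14:15, 14:45–20:00.
Uma ∩ Quinn: 14:00–15:00.
Uma ∩ Quinn ∩ Viktor: 14:00–15:00.
Uma ∩ Quinn ∩ Viktor ∩ Sven: 14:00–14:15, 14:45–15:00.
Total common minutes: 15 + 15 = 30.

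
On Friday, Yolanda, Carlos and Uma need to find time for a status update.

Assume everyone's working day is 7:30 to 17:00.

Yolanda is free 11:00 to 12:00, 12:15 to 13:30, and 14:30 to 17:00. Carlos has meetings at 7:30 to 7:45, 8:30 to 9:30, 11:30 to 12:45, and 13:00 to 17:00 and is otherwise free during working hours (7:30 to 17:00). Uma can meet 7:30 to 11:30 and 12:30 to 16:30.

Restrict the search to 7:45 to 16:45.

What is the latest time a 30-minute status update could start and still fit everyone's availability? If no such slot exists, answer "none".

11:00

Carlos free within 07:30–17:00: 07:45–08:30, 09:30–11:30, 12:45–13:00.
Yolanda ∩ Carlos: 11:00–11:30, 12:45–13:00.
Yolanda ∩ Carlos ∩ Uma: 11:00–11:30, 12:45–13:00.
Restricted to 07:45–16:45: 11:00–11:30, 12:45–13:00.
Windows ≥ 30 min: 11:00–11:30.
Latest start in the last window 11:00–11:30 is 11:30 − 30 min = 11:00.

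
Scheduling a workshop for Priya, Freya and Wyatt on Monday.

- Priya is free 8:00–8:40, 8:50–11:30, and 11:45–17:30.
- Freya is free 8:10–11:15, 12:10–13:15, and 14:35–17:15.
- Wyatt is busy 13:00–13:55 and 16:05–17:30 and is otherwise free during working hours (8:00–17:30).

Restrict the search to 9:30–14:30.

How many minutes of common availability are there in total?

Wyatt free within 08:00–17:30: 08:00–13:00, 13:55–16:05.
Priya ∩ Freya: 08:10–08:40, 08:50–11:15, 12:10–13:15, 14:35–17:15.
Priya ∩ Freya ∩ Wyatt: 08:10–08:40, 08:50–11:15, 12:10–13:00, 14:35–16:05.
Restricted to 09:30–14:30: 09:30–11:15, 12:10–13:00.
Total common minutes: 105 + 50 = 155.

155 minutes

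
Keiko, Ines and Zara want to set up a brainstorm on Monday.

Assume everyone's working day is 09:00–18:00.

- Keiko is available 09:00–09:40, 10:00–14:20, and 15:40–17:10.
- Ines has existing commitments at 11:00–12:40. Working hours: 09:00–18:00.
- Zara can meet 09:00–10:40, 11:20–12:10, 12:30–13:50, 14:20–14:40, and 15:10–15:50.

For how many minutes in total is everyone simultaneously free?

Ines free within 09:00–18:00: 09:00–11:00, 12:40–18:00.
Keiko ∩ Ines: 09:00–09:40, 10:00–11:00, 12:40–14:20, 15:40–17:10.
Keiko ∩ Ines ∩ Zara: 09:00–09:40, 10:00–10:40, 12:40–13:50, 15:40–15:50.
Total common minutes: 40 + 40 + 70 + 10 = 160.

160 minutes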